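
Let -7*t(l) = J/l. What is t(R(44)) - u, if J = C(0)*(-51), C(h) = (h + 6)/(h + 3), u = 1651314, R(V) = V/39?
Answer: -254300367/154 ≈ -1.6513e+6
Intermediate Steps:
R(V) = V/39 (R(V) = V*(1/39) = V/39)
C(h) = (6 + h)/(3 + h)
J = -102 (J = ((6 + 0)/(3 + 0))*(-51) = (6/3)*(-51) = ((1/3)*6)*(-51) = 2*(-51) = -102)
t(l) = 102/(7*l) (t(l) = -(-102)/(7*l) = 102/(7*l))
t(R(44)) - u = 102/(7*(((1/39)*44))) - 1*1651314 = 102/(7*(44/39)) - 1651314 = (102/7)*(39/44) - 1651314 = 1989/154 - 1651314 = -254300367/154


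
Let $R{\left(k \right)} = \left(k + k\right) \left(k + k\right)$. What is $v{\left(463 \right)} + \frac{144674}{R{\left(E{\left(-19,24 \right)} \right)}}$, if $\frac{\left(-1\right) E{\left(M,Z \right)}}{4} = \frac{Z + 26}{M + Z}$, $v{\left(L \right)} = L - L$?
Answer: $\frac{72337}{3200} \approx 22.605$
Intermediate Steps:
$v{\left(L \right)} = 0$
$E{\left(M,Z \right)} = - \frac{4 \left(26 + Z\right)}{M + Z}$ ($E{\left(M,Z \right)} = - 4 \frac{Z + 26}{M + Z} = - 4 \frac{26 + Z}{M + Z} = - \frac{4 \left(26 + Z\right)}{M + Z}$)
$R{\left(k \right)} = 4 k^{2}$ ($R{\left(k \right)} = 2 k 2 k = 4 k^{2}$)
$v{\left(463 \right)} + \frac{144674}{R{\left(E{\left(-19,24 \right)} \right)}} = 0 + \frac{144674}{4 \left(\frac{4 \left(-26 - 24\right)}{-19 + 24}\right)^{2}} = 0 + \frac{144674}{4 \left(\frac{4 \left(-26 - 24\right)}{5}\right)^{2}} = 0 + \frac{144674}{4 \left(4 \cdot \frac{1}{5} \left(-50\right)\right)^{2}} = 0 + \frac{144674}{4 \left(-40\right)^{2}} = 0 + \frac{144674}{4 \cdot 1600} = 0 + \frac{144674}{6400} = 0 + 144674 \cdot \frac{1}{6400} = 0 + \frac{72337}{3200} = \frac{72337}{3200}$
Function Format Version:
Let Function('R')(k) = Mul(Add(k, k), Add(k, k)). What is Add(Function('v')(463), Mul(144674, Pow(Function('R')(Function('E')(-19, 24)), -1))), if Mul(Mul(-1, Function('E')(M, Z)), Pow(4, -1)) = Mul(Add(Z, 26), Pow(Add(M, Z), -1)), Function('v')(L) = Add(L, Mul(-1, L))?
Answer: Rational(72337, 3200) ≈ 22.605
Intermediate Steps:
Function('v')(L) = 0
Function('E')(M, Z) = Mul(-4, Pow(Add(M, Z), -1), Add(26, Z)) (Function('E')(M, Z) = Mul(-4, Mul(Add(Z, 26), Pow(Add(M, Z), -1))) = Mul(-4, Mul(Add(26, Z), Pow(Add(M, Z), -1))) = Mul(-4, Mul(Pow(Add(M, Z), -1), Add(26, Z))) = Mul(-4, Pow(Add(M, Z), -1), Add(26, Z)))
Function('R')(k) = Mul(4, Pow(k, 2)) (Function('R')(k) = Mul(Mul(2, k), Mul(2, k)) = Mul(4, Pow(k, 2)))
Add(Function('v')(463), Mul(144674, Pow(Function('R')(Function('E')(-19, 24)), -1))) = Add(0, Mul(144674, Pow(Mul(4, Pow(Mul(4, Pow(Add(-19, 24), -1), Add(-26, Mul(-1, 24))), 2)), -1))) = Add(0, Mul(144674, Pow(Mul(4, Pow(Mul(4, Pow(5, -1), Add(-26, -24)), 2)), -1))) = Add(0, Mul(144674, Pow(Mul(4, Pow(Mul(4, Rational(1, 5), -50), 2)), -1))) = Add(0, Mul(144674, Pow(Mul(4, Pow(-40, 2)), -1))) = Add(0, Mul(144674, Pow(Mul(4, 1600), -1))) = Add(0, Mul(144674, Pow(6400, -1))) = Add(0, Mul(144674, Rational(1, 6400))) = Add(0, Rational(72337, 3200)) = Rational(72337, 3200)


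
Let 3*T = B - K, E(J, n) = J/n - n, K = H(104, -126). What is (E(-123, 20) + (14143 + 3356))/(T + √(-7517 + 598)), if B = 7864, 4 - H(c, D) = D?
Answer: 450450073/66530030 - 349457*I*√6919/133060060 ≈ 6.7706 - 0.21846*I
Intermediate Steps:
H(c, D) = 4 - D
K = 130 (K = 4 - 1*(-126) = 4 + 126 = 130)
E(J, n) = -n + J/n
T = 2578 (T = (7864 - 1*130)/3 = (7864 - 130)/3 = (⅓)*7734 = 2578)
(E(-123, 20) + (14143 + 3356))/(T + √(-7517 + 598)) = ((-1*20 - 123/20) + (14143 + 3356))/(2578 + √(-7517 + 598)) = ((-20 - 123*1/20) + 17499)/(2578 + √(-6919)) = ((-20 - 123/20) + 17499)/(2578 + I*√6919) = (-523/20 + 17499)/(2578 + I*√6919) = 349457/(20*(2578 + I*√6919))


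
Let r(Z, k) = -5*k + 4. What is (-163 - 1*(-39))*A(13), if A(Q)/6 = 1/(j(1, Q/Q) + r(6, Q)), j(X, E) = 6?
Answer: 744/55 ≈ 13.527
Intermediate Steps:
r(Z, k) = 4 - 5*k
A(Q) = 6/(10 - 5*Q) (A(Q) = 6/(6 + (4 - 5*Q)) = 6/(10 - 5*Q))
(-163 - 1*(-39))*A(13) = (-163 - 1*(-39))*(-6/(-10 + 5*13)) = (-163 + 39)*(-6/(-10 + 65)) = -(-744)/55 = -124*(-6/55) = 744/55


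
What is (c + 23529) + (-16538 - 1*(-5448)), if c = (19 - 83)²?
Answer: 16535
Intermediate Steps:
c = 4096 (c = (-64)² = 4096)
(c + 23529) + (-16538 - 1*(-5448)) = (4096 + 23529) + (-16538 - 1*(-5448)) = 27625 + (-16538 + 5448) = 27625 - 11090 = 16535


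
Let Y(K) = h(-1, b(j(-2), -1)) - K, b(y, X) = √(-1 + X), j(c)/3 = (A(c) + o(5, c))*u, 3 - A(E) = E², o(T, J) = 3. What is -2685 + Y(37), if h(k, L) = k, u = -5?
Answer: -2723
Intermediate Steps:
A(E) = 3 - E²
j(c) = -90 + 15*c² (j(c) = 3*(((3 - c²) + 3)*(-5)) = 3*((6 - c²)*(-5)) = 3*(-30 + 5*c²) = -90 + 15*c²)
Y(K) = -1 - K
-2685 + Y(37) = -2685 + (-1 - 1*37) = -2685 + (-1 - 37) = -2685 - 38 = -2723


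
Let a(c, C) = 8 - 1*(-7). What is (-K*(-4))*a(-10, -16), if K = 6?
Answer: 360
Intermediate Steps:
a(c, C) = 15 (a(c, C) = 8 + 7 = 15)
(-K*(-4))*a(-10, -16) = -6*(-4)*15 = -(-24)*15 = -1*(-24)*15 = 24*15 = 360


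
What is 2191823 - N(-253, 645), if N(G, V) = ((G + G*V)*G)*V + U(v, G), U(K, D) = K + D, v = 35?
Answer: -26668437989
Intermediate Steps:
U(K, D) = D + K
N(G, V) = 35 + G + G*V*(G + G*V) (N(G, V) = ((G + G*V)*G)*V + (G + 35) = (G*(G + G*V))*V + (35 + G) = G*V*(G + G*V) + (35 + G) = 35 + G + G*V*(G + G*V))
2191823 - N(-253, 645) = 2191823 - (35 - 253 + 645*(-253)² + (-253)²*645²) = 2191823 - (35 - 253 + 645*64009 + 64009*416025) = 2191823 - (35 - 253 + 41285805 + 26629344225) = 2191823 - 1*26670629812 = 2191823 - 26670629812 = -26668437989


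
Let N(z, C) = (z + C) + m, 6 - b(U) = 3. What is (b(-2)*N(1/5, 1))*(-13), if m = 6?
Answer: -1404/5 ≈ -280.80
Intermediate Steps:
b(U) = 3 (b(U) = 6 - 1*3 = 6 - 3 = 3)
N(z, C) = 6 + C + z (N(z, C) = (z + C) + 6 = (C + z) + 6 = 6 + C + z)
(b(-2)*N(1/5, 1))*(-13) = (3*(6 + 1 + 1/5))*(-13) = (3*(36/5))*(-13) = (108/5)*(-13) = -1404/5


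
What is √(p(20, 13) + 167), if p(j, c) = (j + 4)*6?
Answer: √311 ≈ 17.635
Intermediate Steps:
p(j, c) = 24 + 6*j (p(j, c) = (4 + j)*6 = 24 + 6*j)
√(p(20, 13) + 167) = √((24 + 6*20) + 167) = √((24 + 120) + 167) = √(144 + 167) = √311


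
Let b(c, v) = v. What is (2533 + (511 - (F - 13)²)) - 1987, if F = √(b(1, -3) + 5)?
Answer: 886 + 26*√2 ≈ 922.77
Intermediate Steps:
F = √2 (F = √(-3 + 5) = √2 ≈ 1.4142)
(2533 + (511 - (F - 13)²)) - 1987 = (2533 + (511 - (√2 - 13)²)) - 1987 = (2533 + (511 - (-13 + √2)²)) - 1987 = (3044 - (-13 + √2)²) - 1987 = 1057 - (-13 + √2)²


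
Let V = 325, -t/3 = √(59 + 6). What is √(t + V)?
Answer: √(325 - 3*√65) ≈ 17.344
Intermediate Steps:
t = -3*√65 (t = -3*√(59 + 6) = -3*√65 ≈ -24.187)
√(t + V) = √(-3*√65 + 325) = √(325 - 3*√65)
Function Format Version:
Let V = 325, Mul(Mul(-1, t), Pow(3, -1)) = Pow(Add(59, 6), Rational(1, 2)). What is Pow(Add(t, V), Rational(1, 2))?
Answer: Pow(Add(325, Mul(-3, Pow(65, Rational(1, 2)))), Rational(1, 2)) ≈ 17.344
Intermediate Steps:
t = Mul(-3, Pow(65, Rational(1, 2))) (t = Mul(-3, Pow(Add(59, 6), Rational(1, 2))) = Mul(-3, Pow(65, Rational(1, 2))) ≈ -24.187)
Pow(Add(t, V), Rational(1, 2)) = Pow(Add(Mul(-3, Pow(65, Rational(1, 2))), 325), Rational(1, 2)) = Pow(Add(325, Mul(-3, Pow(65, Rational(1, 2)))), Rational(1, 2))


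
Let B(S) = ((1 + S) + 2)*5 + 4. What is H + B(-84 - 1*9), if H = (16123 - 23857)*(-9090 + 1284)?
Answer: 60371158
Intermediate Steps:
B(S) = 19 + 5*S (B(S) = (3 + S)*5 + 4 = (15 + 5*S) + 4 = 19 + 5*S)
H = 60371604 (H = -7734*(-7806) = 60371604)
H + B(-84 - 1*9) = 60371604 + (19 + 5*(-84 - 1*9)) = 60371604 + (19 + 5*(-84 - 9)) = 60371604 + (19 + 5*(-93)) = 60371604 + (19 - 465) = 60371604 - 446 = 60371158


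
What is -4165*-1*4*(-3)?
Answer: -49980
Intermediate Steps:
-4165*-1*4*(-3) = -4165*(-4*(-3)) = -49980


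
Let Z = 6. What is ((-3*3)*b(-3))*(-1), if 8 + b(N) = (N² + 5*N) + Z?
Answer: -72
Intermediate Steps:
b(N) = -2 + N² + 5*N (b(N) = -8 + ((N² + 5*N) + 6) = -8 + (6 + N² + 5*N) = -2 + N² + 5*N)
((-3*3)*b(-3))*(-1) = ((-3*3)*(-2 + (-3)² + 5*(-3)))*(-1) = -9*(-2 + 9 - 15)*(-1) = -9*(-8)*(-1) = 72*(-1) = -72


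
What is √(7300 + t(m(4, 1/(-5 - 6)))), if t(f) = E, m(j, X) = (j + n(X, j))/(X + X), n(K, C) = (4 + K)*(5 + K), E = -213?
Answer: √7087 ≈ 84.184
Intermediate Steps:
m(j, X) = (20 + j + X² + 9*X)/(2*X) (m(j, X) = (j + (20 + X² + 9*X))/(X + X) = (20 + j + X² + 9*X)/((2*X)) = (20 + j + X² + 9*X)*(1/(2*X)) = (20 + j + X² + 9*X)/(2*X))
t(f) = -213
√(7300 + t(m(4, 1/(-5 - 6)))) = √(7300 - 213) = √7087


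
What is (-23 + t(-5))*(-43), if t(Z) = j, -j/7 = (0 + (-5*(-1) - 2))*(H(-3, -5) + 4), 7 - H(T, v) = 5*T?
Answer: 24467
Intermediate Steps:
H(T, v) = 7 - 5*T
j = -546 (j = -7*(0 + (-5*(-1) - 2))*((7 - 5*(-3)) + 4) = -7*(0 + (5 - 2))*((7 + 15) + 4) = -7*(0 + 3)*(22 + 4) = -21*26 = -7*78 = -546)
t(Z) = -546
(-23 + t(-5))*(-43) = (-23 - 546)*(-43) = -569*(-43) = 24467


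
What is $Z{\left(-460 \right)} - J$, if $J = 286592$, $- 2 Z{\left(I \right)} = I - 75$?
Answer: $- \frac{572649}{2} \approx -2.8632 \cdot 10^{5}$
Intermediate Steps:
$Z{\left(I \right)} = \frac{75}{2} - \frac{I}{2}$ ($Z{\left(I \right)} = - \frac{I - 75}{2} = - \frac{-75 + I}{2} = \frac{75}{2} - \frac{I}{2}$)
$Z{\left(-460 \right)} - J = \left(\frac{75}{2} - -230\right) - 286592 = \left(\frac{75}{2} + 230\right) - 286592 = \frac{535}{2} - 286592 = - \frac{572649}{2}$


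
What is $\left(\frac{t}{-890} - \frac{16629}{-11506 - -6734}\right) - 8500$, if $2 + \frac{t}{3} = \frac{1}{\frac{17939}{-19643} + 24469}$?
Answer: $- \frac{1445298403316441301}{170104978270520} \approx -8496.5$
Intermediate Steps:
$t = - \frac{961233613}{160208876}$ ($t = -6 + \frac{3}{\frac{17939}{-19643} + 24469} = -6 + \frac{3}{17939 \left(- \frac{1}{19643}\right) + 24469} = -6 + \frac{3}{- \frac{17939}{19643} + 24469} = -6 + \frac{3}{\frac{480626628}{19643}} = -6 + 3 \cdot \frac{19643}{480626628} = -6 + \frac{19643}{160208876} = - \frac{961233613}{160208876} \approx -5.9999$)
$\left(\frac{t}{-890} - \frac{16629}{-11506 - -6734}\right) - 8500 = \left(- \frac{961233613}{160208876 \left(-890\right)} - \frac{16629}{-11506 - -6734}\right) - 8500 = \left(\left(- \frac{961233613}{160208876}\right) \left(- \frac{1}{890}\right) - \frac{16629}{-11506 + 6734}\right) - 8500 = \left(\frac{961233613}{142585899640} - \frac{16629}{-4772}\right) - 8500 = \left(\frac{961233613}{142585899640} - - \frac{16629}{4772}\right) - 8500 = \left(\frac{961233613}{142585899640} + \frac{16629}{4772}\right) - 8500 = \frac{593911982978699}{170104978270520} - 8500 = - \frac{1445298403316441301}{170104978270520}$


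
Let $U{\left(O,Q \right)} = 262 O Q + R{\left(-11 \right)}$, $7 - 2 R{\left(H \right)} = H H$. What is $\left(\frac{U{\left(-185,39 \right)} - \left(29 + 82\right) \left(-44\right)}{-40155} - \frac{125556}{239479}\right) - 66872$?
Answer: $- \frac{214204442999961}{3205426415} \approx -66826.0$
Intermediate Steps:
$R{\left(H \right)} = \frac{7}{2} - \frac{H^{2}}{2}$ ($R{\left(H \right)} = \frac{7}{2} - \frac{H H}{2} = \frac{7}{2} - \frac{H^{2}}{2}$)
$U{\left(O,Q \right)} = -57 + 262 O Q$ ($U{\left(O,Q \right)} = 262 O Q + \left(\frac{7}{2} - \frac{\left(-11\right)^{2}}{2}\right) = 262 O Q + \left(\frac{7}{2} - \frac{121}{2}\right) = 262 O Q - 57 = -57 + 262 O Q$)
$\left(\frac{U{\left(-185,39 \right)} - \left(29 + 82\right) \left(-44\right)}{-40155} - \frac{125556}{239479}\right) - 66872 = \left(\frac{\left(-57 + 262 \left(-185\right) 39\right) - \left(29 + 82\right) \left(-44\right)}{-40155} - \frac{125556}{239479}\right) - 66872 = \left(\left(\left(-57 - 1890330\right) - 111 \left(-44\right)\right) \left(- \frac{1}{40155}\right) - \frac{125556}{239479}\right) - 66872 = \left(\left(-1890387 - -4884\right) \left(- \frac{1}{40155}\right) - \frac{125556}{239479}\right) - 66872 = \left(\left(-1890387 + 4884\right) \left(- \frac{1}{40155}\right) - \frac{125556}{239479}\right) - 66872 = \left(\left(-1885503\right) \left(- \frac{1}{40155}\right) - \frac{125556}{239479}\right) - 66872 = \left(\frac{628501}{13385} - \frac{125556}{239479}\right) - 66872 = \frac{148832223919}{3205426415} - 66872 = - \frac{214204442999961}{3205426415}$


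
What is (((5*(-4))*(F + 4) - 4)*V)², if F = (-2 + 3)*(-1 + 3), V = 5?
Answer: 384400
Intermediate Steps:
F = 2 (F = 1*2 = 2)
(((5*(-4))*(F + 4) - 4)*V)² = (((5*(-4))*(2 + 4) - 4)*5)² = ((-20*6 - 4)*5)² = ((-120 - 4)*5)² = (-124*5)² = (-620)² = 384400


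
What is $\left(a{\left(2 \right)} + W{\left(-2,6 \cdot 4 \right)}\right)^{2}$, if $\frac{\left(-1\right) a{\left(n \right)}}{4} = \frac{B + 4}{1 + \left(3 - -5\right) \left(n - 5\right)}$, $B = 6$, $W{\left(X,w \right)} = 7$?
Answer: $\frac{40401}{529} \approx 76.372$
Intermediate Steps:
$a{\left(n \right)} = - \frac{40}{-39 + 8 n}$ ($a{\left(n \right)} = - 4 \frac{6 + 4}{1 + \left(3 - -5\right) \left(n - 5\right)} = - 4 \frac{10}{1 + \left(3 + 5\right) \left(-5 + n\right)} = - 4 \frac{10}{1 + 8 \left(-5 + n\right)} = - 4 \frac{10}{1 + \left(-40 + 8 n\right)} = - 4 \frac{10}{-39 + 8 n} = - \frac{40}{-39 + 8 n}$)
$\left(a{\left(2 \right)} + W{\left(-2,6 \cdot 4 \right)}\right)^{2} = \left(- \frac{40}{-39 + 8 \cdot 2} + 7\right)^{2} = \left(- \frac{40}{-39 + 16} + 7\right)^{2} = \left(- \frac{40}{-23} + 7\right)^{2} = \left(\left(-40\right) \left(- \frac{1}{23}\right) + 7\right)^{2} = \left(\frac{40}{23} + 7\right)^{2} = \left(\frac{201}{23}\right)^{2} = \frac{40401}{529}$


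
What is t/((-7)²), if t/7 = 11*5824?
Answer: 9152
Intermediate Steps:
t = 448448 (t = 7*(11*5824) = 7*64064 = 448448)
t/((-7)²) = 448448/((-7)²) = 448448/49 = 448448*(1/49) = 9152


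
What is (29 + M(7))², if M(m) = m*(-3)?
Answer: 64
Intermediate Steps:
M(m) = -3*m
(29 + M(7))² = (29 - 3*7)² = (29 - 21)² = 8² = 64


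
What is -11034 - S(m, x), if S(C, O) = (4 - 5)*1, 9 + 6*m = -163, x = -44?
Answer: -11033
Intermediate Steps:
m = -86/3 (m = -3/2 + (1/6)*(-163) = -3/2 - 163/6 = -86/3 ≈ -28.667)
S(C, O) = -1 (S(C, O) = -1*1 = -1)
-11034 - S(m, x) = -11034 - 1*(-1) = -11034 + 1 = -11033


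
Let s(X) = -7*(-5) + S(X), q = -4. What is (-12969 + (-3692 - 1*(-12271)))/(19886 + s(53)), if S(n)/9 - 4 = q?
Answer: -4390/19921 ≈ -0.22037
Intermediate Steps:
S(n) = 0 (S(n) = 36 + 9*(-4) = 36 - 36 = 0)
s(X) = 35 (s(X) = -7*(-5) + 0 = 35 + 0 = 35)
(-12969 + (-3692 - 1*(-12271)))/(19886 + s(53)) = (-12969 + (-3692 - 1*(-12271)))/(19886 + 35) = (-12969 + (-3692 + 12271))/19921 = (-12969 + 8579)*(1/19921) = -4390*1/19921 = -4390/19921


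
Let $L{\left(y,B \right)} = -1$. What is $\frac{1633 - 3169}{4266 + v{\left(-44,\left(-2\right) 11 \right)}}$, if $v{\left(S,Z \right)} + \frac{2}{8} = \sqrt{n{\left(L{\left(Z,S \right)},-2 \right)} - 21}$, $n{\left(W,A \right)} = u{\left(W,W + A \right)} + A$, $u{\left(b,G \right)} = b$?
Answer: $- \frac{104835072}{291146353} + \frac{49152 i \sqrt{6}}{291146353} \approx -0.36008 + 0.00041353 i$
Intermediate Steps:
$n{\left(W,A \right)} = A + W$ ($n{\left(W,A \right)} = W + A = A + W$)
$v{\left(S,Z \right)} = - \frac{1}{4} + 2 i \sqrt{6}$ ($v{\left(S,Z \right)} = - \frac{1}{4} + \sqrt{\left(-2 - 1\right) - 21} = - \frac{1}{4} + \sqrt{-3 - 21} = - \frac{1}{4} + \sqrt{-24} = - \frac{1}{4} + 2 i \sqrt{6}$)
$\frac{1633 - 3169}{4266 + v{\left(-44,\left(-2\right) 11 \right)}} = \frac{1633 - 3169}{4266 - \left(\frac{1}{4} - 2 i \sqrt{6}\right)} = - \frac{1536}{\frac{17063}{4} + 2 i \sqrt{6}}$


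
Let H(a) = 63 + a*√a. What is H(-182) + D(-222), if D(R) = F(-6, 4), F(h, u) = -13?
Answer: 50 - 182*I*√182 ≈ 50.0 - 2455.3*I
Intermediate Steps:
H(a) = 63 + a^(3/2)
D(R) = -13
H(-182) + D(-222) = (63 + (-182)^(3/2)) - 13 = (63 - 182*I*√182) - 13 = 50 - 182*I*√182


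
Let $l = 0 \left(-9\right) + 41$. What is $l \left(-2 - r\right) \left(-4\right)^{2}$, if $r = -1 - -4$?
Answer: $-3280$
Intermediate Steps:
$r = 3$ ($r = -1 + 4 = 3$)
$l = 41$ ($l = 0 + 41 = 41$)
$l \left(-2 - r\right) \left(-4\right)^{2} = 41 \left(-2 - 3\right) \left(-4\right)^{2} = 41 \left(-2 - 3\right) 16 = 41 \left(-5\right) 16 = \left(-205\right) 16 = -3280$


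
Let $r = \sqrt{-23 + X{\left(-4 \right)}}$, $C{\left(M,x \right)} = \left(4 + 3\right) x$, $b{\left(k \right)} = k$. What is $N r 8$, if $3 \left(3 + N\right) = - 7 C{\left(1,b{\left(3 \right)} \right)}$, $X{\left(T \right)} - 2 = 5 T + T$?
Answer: $- 1248 i \sqrt{5} \approx - 2790.6 i$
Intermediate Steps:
$C{\left(M,x \right)} = 7 x$
$X{\left(T \right)} = 2 + 6 T$ ($X{\left(T \right)} = 2 + \left(5 T + T\right) = 2 + 6 T$)
$N = -52$ ($N = -3 + \frac{\left(-7\right) 7 \cdot 3}{3} = -3 + \frac{\left(-7\right) 21}{3} = -3 + \frac{1}{3} \left(-147\right) = -3 - 49 = -52$)
$r = 3 i \sqrt{5}$ ($r = \sqrt{-23 + \left(2 + 6 \left(-4\right)\right)} = \sqrt{-23 + \left(2 - 24\right)} = \sqrt{-23 - 22} = \sqrt{-45} = 3 i \sqrt{5} \approx 6.7082 i$)
$N r 8 = - 52 \cdot 3 i \sqrt{5} \cdot 8 = - 156 i \sqrt{5} \cdot 8 = - 1248 i \sqrt{5}$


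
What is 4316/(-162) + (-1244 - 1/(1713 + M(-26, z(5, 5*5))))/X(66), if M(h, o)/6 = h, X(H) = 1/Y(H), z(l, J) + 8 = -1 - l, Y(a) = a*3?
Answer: -3451945172/14013 ≈ -2.4634e+5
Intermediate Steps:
Y(a) = 3*a
z(l, J) = -9 - l (z(l, J) = -8 + (-1 - l) = -9 - l)
X(H) = 1/(3*H)
M(h, o) = 6*h
4316/(-162) + (-1244 - 1/(1713 + M(-26, z(5, 5*5))))/X(66) = 4316/(-162) + (-1244 - 1/(1713 + 6*(-26)))/(((⅓)/66)) = 4316*(-1/162) + (-1244 - 1/(1713 - 156))/(((⅓)*(1/66))) = -2158/81 + (-1244 - 1/1557)/(1/198) = -2158/81 + (-1244 - 1*1/1557)*198 = -2158/81 + (-1244 - 1/1557)*198 = -2158/81 - 1936909/1557*198 = -2158/81 - 42611998/173 = -3451945172/14013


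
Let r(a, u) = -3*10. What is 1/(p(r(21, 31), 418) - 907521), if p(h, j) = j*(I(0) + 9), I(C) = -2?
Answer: -1/904595 ≈ -1.1055e-6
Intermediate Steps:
r(a, u) = -30
p(h, j) = 7*j (p(h, j) = j*(-2 + 9) = j*7 = 7*j)
1/(p(r(21, 31), 418) - 907521) = 1/(7*418 - 907521) = 1/(2926 - 907521) = 1/(-904595) = -1/904595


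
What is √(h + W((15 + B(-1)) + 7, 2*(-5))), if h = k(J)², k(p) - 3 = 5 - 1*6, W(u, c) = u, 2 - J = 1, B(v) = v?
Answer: 5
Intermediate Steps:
J = 1 (J = 2 - 1*1 = 2 - 1 = 1)
k(p) = 2 (k(p) = 3 + (5 - 1*6) = 3 + (5 - 6) = 3 - 1 = 2)
h = 4 (h = 2² = 4)
√(h + W((15 + B(-1)) + 7, 2*(-5))) = √(4 + ((15 - 1) + 7)) = √(4 + (14 + 7)) = √(4 + 21) = √25 = 5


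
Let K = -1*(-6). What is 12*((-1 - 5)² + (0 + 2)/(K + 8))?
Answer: 3036/7 ≈ 433.71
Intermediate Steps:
K = 6
12*((-1 - 5)² + (0 + 2)/(K + 8)) = 12*((-1 - 5)² + (0 + 2)/(6 + 8)) = 12*((-6)² + 2/14) = 12*(36 + 2*(1/14)) = 12*(36 + ⅐) = 12*(253/7) = 3036/7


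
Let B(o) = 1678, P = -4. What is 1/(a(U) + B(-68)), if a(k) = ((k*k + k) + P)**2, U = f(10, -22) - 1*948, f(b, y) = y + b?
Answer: 1/847570646174 ≈ 1.1798e-12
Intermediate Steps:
f(b, y) = b + y
U = -960 (U = (10 - 22) - 1*948 = -12 - 948 = -960)
a(k) = (-4 + k + k**2)**2 (a(k) = ((k*k + k) - 4)**2 = ((k**2 + k) - 4)**2 = ((k + k**2) - 4)**2 = (-4 + k + k**2)**2)
1/(a(U) + B(-68)) = 1/((-4 - 960 + (-960)**2)**2 + 1678) = 1/((-4 - 960 + 921600)**2 + 1678) = 1/(920636**2 + 1678) = 1/(847570644496 + 1678) = 1/847570646174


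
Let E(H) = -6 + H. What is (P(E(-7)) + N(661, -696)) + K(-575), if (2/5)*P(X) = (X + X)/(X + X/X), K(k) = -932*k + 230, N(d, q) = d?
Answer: 6441557/12 ≈ 5.3680e+5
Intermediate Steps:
K(k) = 230 - 932*k
P(X) = 5*X/(1 + X) (P(X) = 5*((X + X)/(X + X/X))/2 = 5*((2*X)/(X + 1))/2 = 5*((2*X)/(1 + X))/2 = 5*(2*X/(1 + X))/2 = 5*X/(1 + X))
(P(E(-7)) + N(661, -696)) + K(-575) = (5*(-6 - 7)/(1 + (-6 - 7)) + 661) + (230 - 932*(-575)) = (5*(-13)/(1 - 13) + 661) + (230 + 535900) = (5*(-13)/(-12) + 661) + 536130 = (5*(-13)*(-1/12) + 661) + 536130 = (65/12 + 661) + 536130 = 7997/12 + 536130 = 6441557/12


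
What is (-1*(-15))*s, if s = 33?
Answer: 495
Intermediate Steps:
(-1*(-15))*s = -1*(-15)*33 = 15*33 = 495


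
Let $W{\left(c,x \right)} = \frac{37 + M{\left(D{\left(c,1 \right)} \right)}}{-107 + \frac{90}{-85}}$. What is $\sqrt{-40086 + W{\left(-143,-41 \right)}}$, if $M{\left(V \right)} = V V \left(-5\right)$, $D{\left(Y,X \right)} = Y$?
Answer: $\frac{i \sqrt{132081119302}}{1837} \approx 197.84 i$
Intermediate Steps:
$M{\left(V \right)} = - 5 V^{2}$ ($M{\left(V \right)} = V^{2} \left(-5\right) = - 5 V^{2}$)
$W{\left(c,x \right)} = - \frac{629}{1837} + \frac{85 c^{2}}{1837}$ ($W{\left(c,x \right)} = \frac{37 - 5 c^{2}}{-107 + \frac{90}{-85}} = \frac{37 - 5 c^{2}}{-107 + 90 \left(- \frac{1}{85}\right)} = \frac{37 - 5 c^{2}}{-107 - \frac{18}{17}} = \frac{37 - 5 c^{2}}{- \frac{1837}{17}} = \left(37 - 5 c^{2}\right) \left(- \frac{17}{1837}\right) = - \frac{629}{1837} + \frac{85 c^{2}}{1837}$)
$\sqrt{-40086 + W{\left(-143,-41 \right)}} = \sqrt{-40086 - \left(\frac{629}{1837} - \frac{85 \left(-143\right)^{2}}{1837}\right)} = \sqrt{-40086 + \left(- \frac{629}{1837} + \frac{85}{1837} \cdot 20449\right)} = \sqrt{-40086 + \left(- \frac{629}{1837} + \frac{158015}{167}\right)} = \sqrt{-40086 + \frac{1737536}{1837}} = \sqrt{- \frac{71900446}{1837}} = \frac{i \sqrt{132081119302}}{1837}$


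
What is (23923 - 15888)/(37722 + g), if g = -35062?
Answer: 1607/532 ≈ 3.0207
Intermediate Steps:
(23923 - 15888)/(37722 + g) = (23923 - 15888)/(37722 - 35062) = 8035/2660 = 8035*(1/2660) = 1607/532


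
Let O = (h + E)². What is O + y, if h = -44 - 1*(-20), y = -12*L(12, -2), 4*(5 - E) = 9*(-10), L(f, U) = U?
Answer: 145/4 ≈ 36.250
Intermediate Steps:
E = 55/2 (E = 5 - 9*(-10)/4 = 5 - ¼*(-90) = 5 + 45/2 = 55/2 ≈ 27.500)
y = 24 (y = -12*(-2) = 24)
h = -24 (h = -44 + 20 = -24)
O = 49/4 (O = (-24 + 55/2)² = (7/2)² = 49/4 ≈ 12.250)
O + y = 49/4 + 24 = 145/4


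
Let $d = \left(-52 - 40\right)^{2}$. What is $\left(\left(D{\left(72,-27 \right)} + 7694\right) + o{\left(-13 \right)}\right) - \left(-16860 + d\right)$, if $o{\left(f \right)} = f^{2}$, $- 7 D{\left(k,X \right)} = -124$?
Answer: $\frac{113937}{7} \approx 16277.0$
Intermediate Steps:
$D{\left(k,X \right)} = \frac{124}{7}$ ($D{\left(k,X \right)} = \left(- \frac{1}{7}\right) \left(-124\right) = \frac{124}{7}$)
$d = 8464$ ($d = \left(-52 - 40\right)^{2} = \left(-92\right)^{2} = 8464$)
$\left(\left(D{\left(72,-27 \right)} + 7694\right) + o{\left(-13 \right)}\right) - \left(-16860 + d\right) = \left(\left(\frac{124}{7} + 7694\right) + \left(-13\right)^{2}\right) + \left(16860 - 8464\right) = \left(\frac{53982}{7} + 169\right) + \left(16860 - 8464\right) = \frac{55165}{7} + 8396 = \frac{113937}{7}$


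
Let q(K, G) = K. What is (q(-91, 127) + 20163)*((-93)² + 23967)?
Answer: 654668352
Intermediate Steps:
(q(-91, 127) + 20163)*((-93)² + 23967) = (-91 + 20163)*((-93)² + 23967) = 20072*(8649 + 23967) = 20072*32616 = 654668352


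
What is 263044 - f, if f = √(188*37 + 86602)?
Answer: 263044 - √93558 ≈ 2.6274e+5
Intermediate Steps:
f = √93558 (f = √(6956 + 86602) = √93558 ≈ 305.87)
263044 - f = 263044 - √93558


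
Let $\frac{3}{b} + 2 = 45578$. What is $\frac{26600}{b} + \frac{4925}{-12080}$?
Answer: $\frac{976322994215}{2416} \approx 4.0411 \cdot 10^{8}$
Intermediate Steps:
$b = \frac{1}{15192}$ ($b = \frac{3}{-2 + 45578} = \frac{3}{45576} = 3 \cdot \frac{1}{45576} = \frac{1}{15192} \approx 6.5824 \cdot 10^{-5}$)
$\frac{26600}{b} + \frac{4925}{-12080} = 26600 \frac{1}{\frac{1}{15192}} + \frac{4925}{-12080} = 26600 \cdot 15192 + 4925 \left(- \frac{1}{12080}\right) = 404107200 - \frac{985}{2416} = \frac{976322994215}{2416}$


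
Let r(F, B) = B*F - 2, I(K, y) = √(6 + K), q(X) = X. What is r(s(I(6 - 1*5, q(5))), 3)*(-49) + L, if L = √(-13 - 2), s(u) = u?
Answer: 98 - 147*√7 + I*√15 ≈ -290.93 + 3.873*I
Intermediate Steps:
r(F, B) = -2 + B*F
L = I*√15 (L = √(-15) = I*√15 ≈ 3.873*I)
r(s(I(6 - 1*5, q(5))), 3)*(-49) + L = (-2 + 3*√(6 + (6 - 1*5)))*(-49) + I*√15 = (-2 + 3*√(6 + (6 - 5)))*(-49) + I*√15 = (-2 + 3*√(6 + 1))*(-49) + I*√15 = (-2 + 3*√7)*(-49) + I*√15 = (98 - 147*√7) + I*√15 = 98 - 147*√7 + I*√15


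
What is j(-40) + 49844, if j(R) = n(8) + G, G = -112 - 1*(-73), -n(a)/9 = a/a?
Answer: 49796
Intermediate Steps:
n(a) = -9 (n(a) = -9*a/a = -9*1 = -9)
G = -39 (G = -112 + 73 = -39)
j(R) = -48 (j(R) = -9 - 39 = -48)
j(-40) + 49844 = -48 + 49844 = 49796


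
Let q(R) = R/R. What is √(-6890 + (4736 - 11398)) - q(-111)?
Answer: -1 + 44*I*√7 ≈ -1.0 + 116.41*I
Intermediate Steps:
q(R) = 1
√(-6890 + (4736 - 11398)) - q(-111) = √(-6890 + (4736 - 11398)) - 1*1 = √(-6890 - 6662) - 1 = √(-13552) - 1 = 44*I*√7 - 1 = -1 + 44*I*√7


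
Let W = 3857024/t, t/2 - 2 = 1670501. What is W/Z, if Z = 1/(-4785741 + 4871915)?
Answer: 166187593088/1670503 ≈ 99484.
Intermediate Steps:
t = 3341006 (t = 4 + 2*1670501 = 4 + 3341002 = 3341006)
W = 1928512/1670503 (W = 3857024/3341006 = 3857024*(1/3341006) = 1928512/1670503 ≈ 1.1544)
Z = 1/86174 ≈ 1.1604e-5
W/Z = 1928512/(1670503*(1/86174)) = (1928512/1670503)*86174 = 166187593088/1670503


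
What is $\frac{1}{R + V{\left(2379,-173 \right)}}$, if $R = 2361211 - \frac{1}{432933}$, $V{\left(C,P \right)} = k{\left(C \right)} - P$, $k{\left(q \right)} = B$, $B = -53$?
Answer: $\frac{432933}{1022298113822} \approx 4.2349 \cdot 10^{-7}$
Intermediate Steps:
$k{\left(q \right)} = -53$
$V{\left(C,P \right)} = -53 - P$
$R = \frac{1022246161862}{432933}$ ($R = 2361211 - \frac{1}{432933} = \frac{1022246161862}{432933} \approx 2.3612 \cdot 10^{6}$)
$\frac{1}{R + V{\left(2379,-173 \right)}} = \frac{1}{\frac{1022246161862}{432933} - -120} = \frac{1}{\frac{1022246161862}{432933} + \left(-53 + 173\right)} = \frac{1}{\frac{1022246161862}{432933} + 120} = \frac{1}{\frac{1022298113822}{432933}} = \frac{432933}{1022298113822}$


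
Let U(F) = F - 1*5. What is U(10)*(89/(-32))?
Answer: -445/32 ≈ -13.906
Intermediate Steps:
U(F) = -5 + F (U(F) = F - 5 = -5 + F)
U(10)*(89/(-32)) = (-5 + 10)*(89/(-32)) = 5*(89*(-1/32)) = 5*(-89/32) = -445/32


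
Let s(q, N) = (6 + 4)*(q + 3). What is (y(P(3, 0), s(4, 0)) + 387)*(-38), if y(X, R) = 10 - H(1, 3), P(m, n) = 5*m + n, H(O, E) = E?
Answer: -14972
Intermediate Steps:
P(m, n) = n + 5*m
s(q, N) = 30 + 10*q (s(q, N) = 10*(3 + q) = 30 + 10*q)
y(X, R) = 7 (y(X, R) = 10 - 1*3 = 10 - 3 = 7)
(y(P(3, 0), s(4, 0)) + 387)*(-38) = (7 + 387)*(-38) = 394*(-38) = -14972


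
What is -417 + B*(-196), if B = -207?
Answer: 40155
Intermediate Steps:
-417 + B*(-196) = -417 - 207*(-196) = -417 + 40572 = 40155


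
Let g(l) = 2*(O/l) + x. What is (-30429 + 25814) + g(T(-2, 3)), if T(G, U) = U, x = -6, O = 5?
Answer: -13853/3 ≈ -4617.7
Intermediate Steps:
g(l) = -6 + 10/l (g(l) = 2*(5/l) - 6 = 10/l - 6 = -6 + 10/l)
(-30429 + 25814) + g(T(-2, 3)) = (-30429 + 25814) + (-6 + 10/3) = -4615 + (-6 + 10*(⅓)) = -4615 + (-6 + 10/3) = -4615 - 8/3 = -13853/3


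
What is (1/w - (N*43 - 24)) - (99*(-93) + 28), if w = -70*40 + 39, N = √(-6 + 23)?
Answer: 25409482/2761 - 43*√17 ≈ 9025.7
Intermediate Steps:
N = √17 ≈ 4.1231
w = -2761 (w = -2800 + 39 = -2761)
(1/w - (N*43 - 24)) - (99*(-93) + 28) = (1/(-2761) - (√17*43 - 24)) - (99*(-93) + 28) = (-1/2761 - (43*√17 - 24)) - (-9207 + 28) = (-1/2761 - (-24 + 43*√17)) - 1*(-9179) = (-1/2761 + (24 - 43*√17)) + 9179 = (66263/2761 - 43*√17) + 9179 = 25409482/2761 - 43*√17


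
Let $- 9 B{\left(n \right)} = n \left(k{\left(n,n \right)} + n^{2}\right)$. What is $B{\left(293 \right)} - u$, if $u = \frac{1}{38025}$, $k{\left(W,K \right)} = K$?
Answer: $- \frac{106637335351}{38025} \approx -2.8044 \cdot 10^{6}$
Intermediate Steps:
$B{\left(n \right)} = - \frac{n \left(n + n^{2}\right)}{9}$
$u = \frac{1}{38025} \approx 2.6298 \cdot 10^{-5}$
$B{\left(293 \right)} - u = - \frac{293^{2} \left(1 + 293\right)}{9} - \frac{1}{38025} = \left(- \frac{1}{9}\right) 85849 \cdot 294 - \frac{1}{38025} = - \frac{8413202}{3} - \frac{1}{38025} = - \frac{106637335351}{38025}$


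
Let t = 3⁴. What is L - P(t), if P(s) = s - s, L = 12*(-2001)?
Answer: -24012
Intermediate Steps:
t = 81
L = -24012
P(s) = 0
L - P(t) = -24012 - 1*0 = -24012 + 0 = -24012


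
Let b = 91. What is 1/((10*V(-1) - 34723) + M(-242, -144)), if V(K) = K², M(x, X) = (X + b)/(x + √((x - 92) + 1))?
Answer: -2044478735/70969545101926 - 159*I*√37/70969545101926 ≈ -2.8808e-5 - 1.3628e-11*I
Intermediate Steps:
M(x, X) = (91 + X)/(x + √(-91 + x)) (M(x, X) = (X + 91)/(x + √((x - 92) + 1)) = (91 + X)/(x + √((-92 + x) + 1)) = (91 + X)/(x + √(-91 + x)))
1/((10*V(-1) - 34723) + M(-242, -144)) = 1/((10*(-1)² - 34723) + (91 - 144)/(-242 + √(-91 - 242))) = 1/((10*1 - 34723) - 53/(-242 + √(-333))) = 1/((10 - 34723) - 53/(-242 + 3*I*√37)) = 1/(-34713 - 53/(-242 + 3*I*√37))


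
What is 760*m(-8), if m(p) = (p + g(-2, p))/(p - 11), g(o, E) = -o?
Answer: 240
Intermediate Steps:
m(p) = (2 + p)/(-11 + p) (m(p) = (p - 1*(-2))/(p - 11) = (p + 2)/(-11 + p) = (2 + p)/(-11 + p))
760*m(-8) = 760*((2 - 8)/(-11 - 8)) = 760*(-6/(-19)) = 760*(-1/19*(-6)) = 760*(6/19) = 240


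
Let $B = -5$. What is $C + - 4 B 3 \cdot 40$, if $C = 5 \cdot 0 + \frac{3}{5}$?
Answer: $\frac{12003}{5} \approx 2400.6$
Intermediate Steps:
$C = \frac{3}{5}$ ($C = 0 + 3 \cdot \frac{1}{5} = 0 + \frac{3}{5} = \frac{3}{5} \approx 0.6$)
$C + - 4 B 3 \cdot 40 = \frac{3}{5} + \left(-4\right) \left(-5\right) 3 \cdot 40 = \frac{3}{5} + 20 \cdot 3 \cdot 40 = \frac{3}{5} + 60 \cdot 40 = \frac{3}{5} + 2400 = \frac{12003}{5}$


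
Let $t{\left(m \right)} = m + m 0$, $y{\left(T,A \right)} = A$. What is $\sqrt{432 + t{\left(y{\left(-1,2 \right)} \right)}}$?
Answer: $\sqrt{434} \approx 20.833$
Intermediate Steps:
$t{\left(m \right)} = m$ ($t{\left(m \right)} = m + 0 = m$)
$\sqrt{432 + t{\left(y{\left(-1,2 \right)} \right)}} = \sqrt{432 + 2} = \sqrt{434}$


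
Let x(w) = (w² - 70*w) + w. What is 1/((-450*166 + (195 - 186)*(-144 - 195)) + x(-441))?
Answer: 1/147159 ≈ 6.7954e-6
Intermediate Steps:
x(w) = w² - 69*w
1/((-450*166 + (195 - 186)*(-144 - 195)) + x(-441)) = 1/((-450*166 + (195 - 186)*(-144 - 195)) - 441*(-69 - 441)) = 1/((-74700 + 9*(-339)) - 441*(-510)) = 1/((-74700 - 3051) + 224910) = 1/(-77751 + 224910) = 1/147159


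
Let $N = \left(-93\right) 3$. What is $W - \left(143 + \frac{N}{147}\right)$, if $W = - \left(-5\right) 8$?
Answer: $- \frac{4954}{49} \approx -101.1$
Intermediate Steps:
$N = -279$
$W = 40$ ($W = \left(-1\right) \left(-40\right) = 40$)
$W - \left(143 + \frac{N}{147}\right) = 40 - \left(143 - \frac{279}{147}\right) = 40 - \left(143 - \frac{93}{49}\right) = 40 - \frac{6914}{49} = - \frac{4954}{49}$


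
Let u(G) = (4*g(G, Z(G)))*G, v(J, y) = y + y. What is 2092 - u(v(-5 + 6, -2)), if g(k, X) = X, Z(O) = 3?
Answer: 2140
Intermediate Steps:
v(J, y) = 2*y
u(G) = 12*G (u(G) = (4*3)*G = 12*G)
2092 - u(v(-5 + 6, -2)) = 2092 - 12*2*(-2) = 2092 - 12*(-4) = 2092 - 1*(-48) = 2092 + 48 = 2140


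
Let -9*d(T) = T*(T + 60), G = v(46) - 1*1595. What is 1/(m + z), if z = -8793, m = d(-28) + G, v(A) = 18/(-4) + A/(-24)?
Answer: -36/370615 ≈ -9.7136e-5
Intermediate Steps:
v(A) = -9/2 - A/24 (v(A) = 18*(-1/4) + A*(-1/24) = -9/2 - A/24)
G = -19217/12 (G = (-9/2 - 1/24*46) - 1*1595 = (-9/2 - 23/12) - 1595 = -77/12 - 1595 = -19217/12 ≈ -1601.4)
d(T) = -T*(60 + T)/9 (d(T) = -T*(T + 60)/9 = -T*(60 + T)/9)
m = -54067/36 (m = -1/9*(-28)*(60 - 28) - 19217/12 = -1/9*(-28)*32 - 19217/12 = 896/9 - 19217/12 = -54067/36 ≈ -1501.9)
1/(m + z) = 1/(-54067/36 - 8793) = 1/(-370615/36) = -36/370615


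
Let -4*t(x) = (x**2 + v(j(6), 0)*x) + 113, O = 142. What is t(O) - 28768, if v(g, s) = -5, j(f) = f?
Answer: -134639/4 ≈ -33660.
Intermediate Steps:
t(x) = -113/4 - x**2/4 + 5*x/4 (t(x) = -((x**2 - 5*x) + 113)/4 = -(113 + x**2 - 5*x)/4 = -113/4 - x**2/4 + 5*x/4)
t(O) - 28768 = (-113/4 - 1/4*142**2 + (5/4)*142) - 28768 = (-113/4 - 1/4*20164 + 355/2) - 28768 = (-113/4 - 5041 + 355/2) - 28768 = -19567/4 - 28768 = -134639/4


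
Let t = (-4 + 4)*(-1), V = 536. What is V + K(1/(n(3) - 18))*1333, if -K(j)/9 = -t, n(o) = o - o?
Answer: 536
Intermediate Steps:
t = 0 (t = 0*(-1) = 0)
n(o) = 0
K(j) = 0 (K(j) = -(-9)*0 = -9*0 = 0)
V + K(1/(n(3) - 18))*1333 = 536 + 0*1333 = 536 + 0 = 536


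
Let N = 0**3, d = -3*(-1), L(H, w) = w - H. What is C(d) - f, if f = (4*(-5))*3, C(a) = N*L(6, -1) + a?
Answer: 63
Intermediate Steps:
d = 3
N = 0
C(a) = a (C(a) = 0*(-1 - 1*6) + a = 0*(-1 - 6) + a = 0*(-7) + a = 0 + a = a)
f = -60 (f = -20*3 = -60)
C(d) - f = 3 - 1*(-60) = 3 + 60 = 63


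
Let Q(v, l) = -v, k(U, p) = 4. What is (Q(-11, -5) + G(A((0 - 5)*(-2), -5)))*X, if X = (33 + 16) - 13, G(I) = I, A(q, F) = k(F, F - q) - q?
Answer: 180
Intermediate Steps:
A(q, F) = 4 - q
X = 36 (X = 49 - 13 = 36)
(Q(-11, -5) + G(A((0 - 5)*(-2), -5)))*X = (-1*(-11) + (4 - (0 - 5)*(-2)))*36 = (11 + (4 - (-5)*(-2)))*36 = (11 + (4 - 1*10))*36 = (11 + (4 - 10))*36 = (11 - 6)*36 = 5*36 = 180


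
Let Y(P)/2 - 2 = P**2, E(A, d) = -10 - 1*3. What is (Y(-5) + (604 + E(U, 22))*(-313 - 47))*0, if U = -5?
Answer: 0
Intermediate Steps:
E(A, d) = -13 (E(A, d) = -10 - 3 = -13)
Y(P) = 4 + 2*P**2
(Y(-5) + (604 + E(U, 22))*(-313 - 47))*0 = ((4 + 2*(-5)**2) + (604 - 13)*(-313 - 47))*0 = ((4 + 2*25) + 591*(-360))*0 = ((4 + 50) - 212760)*0 = (54 - 212760)*0 = -212706*0 = 0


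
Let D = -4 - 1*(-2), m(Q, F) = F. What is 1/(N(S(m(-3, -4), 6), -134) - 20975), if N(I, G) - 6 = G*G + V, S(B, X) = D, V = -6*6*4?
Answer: -1/3157 ≈ -0.00031676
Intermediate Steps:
V = -144 (V = -36*4 = -144)
D = -2 (D = -4 + 2 = -2)
S(B, X) = -2
N(I, G) = -138 + G**2 (N(I, G) = 6 + (G*G - 144) = 6 + (G**2 - 144) = 6 + (-144 + G**2) = -138 + G**2)
1/(N(S(m(-3, -4), 6), -134) - 20975) = 1/((-138 + (-134)**2) - 20975) = 1/((-138 + 17956) - 20975) = 1/(17818 - 20975) = 1/(-3157) = -1/3157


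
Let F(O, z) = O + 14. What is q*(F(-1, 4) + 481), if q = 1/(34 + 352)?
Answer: 247/193 ≈ 1.2798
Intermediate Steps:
q = 1/386 ≈ 0.0025907
F(O, z) = 14 + O
q*(F(-1, 4) + 481) = ((14 - 1) + 481)/386 = (13 + 481)/386 = (1/386)*494 = 247/193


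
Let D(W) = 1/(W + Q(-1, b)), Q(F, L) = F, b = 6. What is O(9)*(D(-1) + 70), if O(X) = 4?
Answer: 278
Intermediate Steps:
D(W) = 1/(-1 + W) (D(W) = 1/(W - 1) = 1/(-1 + W))
O(9)*(D(-1) + 70) = 4*(1/(-1 - 1) + 70) = 4*(1/(-2) + 70) = 4*(-½ + 70) = 4*(139/2) = 278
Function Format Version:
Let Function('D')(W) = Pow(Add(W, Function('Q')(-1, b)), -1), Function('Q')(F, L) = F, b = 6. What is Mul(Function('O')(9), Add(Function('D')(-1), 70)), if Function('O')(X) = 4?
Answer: 278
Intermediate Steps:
Function('D')(W) = Pow(Add(-1, W), -1) (Function('D')(W) = Pow(Add(W, -1), -1) = Pow(Add(-1, W), -1))
Mul(Function('O')(9), Add(Function('D')(-1), 70)) = Mul(4, Add(Pow(Add(-1, -1), -1), 70)) = Mul(4, Add(Pow(-2, -1), 70)) = Mul(4, Add(Rational(-1, 2), 70)) = Mul(4, Rational(139, 2)) = 278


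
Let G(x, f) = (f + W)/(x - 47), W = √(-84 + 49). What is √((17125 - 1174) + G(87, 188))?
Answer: √(6382280 + 10*I*√35)/20 ≈ 126.32 + 0.00058545*I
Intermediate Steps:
W = I*√35 (W = √(-35) = I*√35 ≈ 5.9161*I)
G(x, f) = (f + I*√35)/(-47 + x) (G(x, f) = (f + I*√35)/(x - 47) = (f + I*√35)/(-47 + x))
√((17125 - 1174) + G(87, 188)) = √((17125 - 1174) + (188 + I*√35)/(-47 + 87)) = √(15951 + (188 + I*√35)/40) = √(15951 + (47/10 + I*√35/40)) = √(159557/10 + I*√35/40)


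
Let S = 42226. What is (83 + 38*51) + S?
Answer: 44247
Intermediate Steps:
(83 + 38*51) + S = (83 + 38*51) + 42226 = (83 + 1938) + 42226 = 2021 + 42226 = 44247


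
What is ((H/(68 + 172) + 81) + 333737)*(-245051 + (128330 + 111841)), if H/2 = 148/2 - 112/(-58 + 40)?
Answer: -43983947764/27 ≈ -1.6290e+9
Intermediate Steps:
H = 1444/9 (H = 2*(148/2 - 112/(-58 + 40)) = 2*(148*(½) - 112/(-18)) = 2*(74 - 112*(-1/18)) = 2*(74 + 56/9) = 2*(722/9) = 1444/9 ≈ 160.44)
((H/(68 + 172) + 81) + 333737)*(-245051 + (128330 + 111841)) = ((1444/(9*(68 + 172)) + 81) + 333737)*(-245051 + (128330 + 111841)) = (((1444/9)/240 + 81) + 333737)*(-245051 + 240171) = (((1444/9)*(1/240) + 81) + 333737)*(-4880) = ((361/540 + 81) + 333737)*(-4880) = (44101/540 + 333737)*(-4880) = (180262081/540)*(-4880) = -43983947764/27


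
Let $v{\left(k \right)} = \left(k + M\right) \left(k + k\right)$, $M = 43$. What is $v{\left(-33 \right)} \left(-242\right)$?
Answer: $159720$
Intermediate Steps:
$v{\left(k \right)} = 2 k \left(43 + k\right)$ ($v{\left(k \right)} = \left(k + 43\right) \left(k + k\right) = \left(43 + k\right) 2 k = 2 k \left(43 + k\right)$)
$v{\left(-33 \right)} \left(-242\right) = 2 \left(-33\right) \left(43 - 33\right) \left(-242\right) = 2 \left(-33\right) 10 \left(-242\right) = \left(-660\right) \left(-242\right) = 159720$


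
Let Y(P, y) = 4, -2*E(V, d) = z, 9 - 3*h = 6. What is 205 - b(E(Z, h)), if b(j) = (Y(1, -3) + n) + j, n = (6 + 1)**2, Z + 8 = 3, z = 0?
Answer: 152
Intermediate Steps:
h = 1 (h = 3 - 1/3*6 = 3 - 2 = 1)
Z = -5 (Z = -8 + 3 = -5)
E(V, d) = 0 (E(V, d) = -1/2*0 = 0)
n = 49 (n = 7**2 = 49)
b(j) = 53 + j (b(j) = (4 + 49) + j = 53 + j)
205 - b(E(Z, h)) = 205 - (53 + 0) = 205 - 1*53 = 205 - 53 = 152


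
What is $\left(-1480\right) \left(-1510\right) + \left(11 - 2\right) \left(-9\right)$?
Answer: $2234719$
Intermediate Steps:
$\left(-1480\right) \left(-1510\right) + \left(11 - 2\right) \left(-9\right) = 2234800 + \left(11 + \left(-4 + 2\right)\right) \left(-9\right) = 2234800 + \left(11 - 2\right) \left(-9\right) = 2234800 + 9 \left(-9\right) = 2234800 - 81 = 2234719$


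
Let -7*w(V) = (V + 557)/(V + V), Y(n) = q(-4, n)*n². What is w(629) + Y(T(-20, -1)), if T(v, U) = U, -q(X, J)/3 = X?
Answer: 52243/4403 ≈ 11.865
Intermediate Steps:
q(X, J) = -3*X
Y(n) = 12*n² (Y(n) = (-3*(-4))*n² = 12*n²)
w(V) = -(557 + V)/(14*V) (w(V) = -(V + 557)/(7*(V + V)) = -(557 + V)/(7*(2*V)) = -(557 + V)*1/(2*V)/7 = -(557 + V)/(14*V))
w(629) + Y(T(-20, -1)) = (1/14)*(-557 - 1*629)/629 + 12*(-1)² = (1/14)*(1/629)*(-557 - 629) + 12*1 = (1/14)*(1/629)*(-1186) + 12 = -593/4403 + 12 = 52243/4403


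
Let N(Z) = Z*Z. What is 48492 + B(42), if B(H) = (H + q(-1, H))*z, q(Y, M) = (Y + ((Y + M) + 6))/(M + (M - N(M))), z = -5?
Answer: 8111399/168 ≈ 48282.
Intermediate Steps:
N(Z) = Z²
q(Y, M) = (6 + M + 2*Y)/(-M² + 2*M) (q(Y, M) = (Y + ((Y + M) + 6))/(M + (M - M²)) = (Y + ((M + Y) + 6))/(-M² + 2*M) = (Y + (6 + M + Y))/(-M² + 2*M) = (6 + M + 2*Y)/(-M² + 2*M))
B(H) = -5*H - 5*(-4 - H)/(H*(-2 + H)) (B(H) = (H + (-6 - H - 2*(-1))/(H*(-2 + H)))*(-5) = (H + (-6 - H + 2)/(H*(-2 + H)))*(-5) = (H + (-4 - H)/(H*(-2 + H)))*(-5) = -5*H - 5*(-4 - H)/(H*(-2 + H)))
48492 + B(42) = 48492 + 5*(4 + 42 - 1*42²*(-2 + 42))/(42*(-2 + 42)) = 48492 + 5*(1/42)*(4 + 42 - 1*1764*40)/40 = 48492 + 5*(1/42)*(1/40)*(4 + 42 - 70560) = 48492 + 5*(1/42)*(1/40)*(-70514) = 48492 - 35257/168 = 8111399/168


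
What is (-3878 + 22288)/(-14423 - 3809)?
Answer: -9205/9116 ≈ -1.0098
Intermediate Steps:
(-3878 + 22288)/(-14423 - 3809) = 18410/(-18232) = 18410*(-1/18232) = -9205/9116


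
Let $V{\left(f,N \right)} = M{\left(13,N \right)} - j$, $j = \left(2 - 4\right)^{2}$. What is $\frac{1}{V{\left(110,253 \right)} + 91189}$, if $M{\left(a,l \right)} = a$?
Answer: $\frac{1}{91198} \approx 1.0965 \cdot 10^{-5}$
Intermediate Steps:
$j = 4$ ($j = \left(-2\right)^{2} = 4$)
$V{\left(f,N \right)} = 9$ ($V{\left(f,N \right)} = 13 - 4 = 9$)
$\frac{1}{V{\left(110,253 \right)} + 91189} = \frac{1}{9 + 91189} = \frac{1}{91198}$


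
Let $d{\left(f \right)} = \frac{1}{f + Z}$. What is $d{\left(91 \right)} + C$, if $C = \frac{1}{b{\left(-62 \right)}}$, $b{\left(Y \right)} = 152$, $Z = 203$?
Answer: $\frac{223}{22344} \approx 0.0099803$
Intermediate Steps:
$d{\left(f \right)} = \frac{1}{203 + f}$ ($d{\left(f \right)} = \frac{1}{f + 203} = \frac{1}{203 + f}$)
$C = \frac{1}{152} \approx 0.0065789$
$d{\left(91 \right)} + C = \frac{1}{203 + 91} + \frac{1}{152} = \frac{1}{294} + \frac{1}{152} = \frac{223}{22344}$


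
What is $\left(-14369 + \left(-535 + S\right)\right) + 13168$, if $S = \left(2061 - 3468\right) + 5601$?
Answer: $2458$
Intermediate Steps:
$S = 4194$ ($S = -1407 + 5601 = 4194$)
$\left(-14369 + \left(-535 + S\right)\right) + 13168 = \left(-14369 + \left(-535 + 4194\right)\right) + 13168 = \left(-14369 + 3659\right) + 13168 = -10710 + 13168 = 2458$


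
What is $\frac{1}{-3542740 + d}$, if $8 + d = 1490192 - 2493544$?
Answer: $- \frac{1}{4546100} \approx -2.1997 \cdot 10^{-7}$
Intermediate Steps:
$d = -1003360$ ($d = -8 + \left(1490192 - 2493544\right) = -8 - 1003352 = -1003360$)
$\frac{1}{-3542740 + d} = \frac{1}{-3542740 - 1003360} = \frac{1}{-4546100} = - \frac{1}{4546100}$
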